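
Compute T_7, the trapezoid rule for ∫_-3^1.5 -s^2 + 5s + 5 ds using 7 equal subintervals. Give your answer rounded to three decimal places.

Δs = (1.5 − (-3))/7 = 9/14.
f(-3) = -19, f(-33/14) = -2419/196, f(-12/7) = -319/49, f(-15/14) = -295/196, f(-3/7) = 131/49, f(3/14) = 1181/196, f(6/7) = 419/49, f(1.5) = 10.25.
T_7 = (Δs/2)·[f(s_0) + 2f(s_1) + ... + 2f(s_{6}) + f(s_7)].
Sum ≈ -4.810.

-4.810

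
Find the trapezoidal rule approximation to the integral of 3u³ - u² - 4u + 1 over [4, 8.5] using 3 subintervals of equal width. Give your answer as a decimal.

3524.90625

Δu = (8.5 − 4)/3 = 1.5.
f(4) = 161, f(5.5) = 447.875, f(7) = 953, f(8.5) = 1737.125.
T_3 = (Δu/2)·[f(u_0) + 2f(u_1) + 2f(u_2) + f(u_3)].
Sum = 3524.90625.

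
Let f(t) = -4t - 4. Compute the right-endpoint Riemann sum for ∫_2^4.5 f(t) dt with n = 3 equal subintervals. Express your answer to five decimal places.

Δt = (4.5 − 2)/3 = 5/6.
Right endpoints: 17/6, 11/3, 4.5.
f(17/6) = -46/3, f(11/3) = -56/3, f(4.5) = -22.
Sum = Δt · [f(17/6) + f(11/3) + f(4.5)].
Sum ≈ -46.66667.

-46.66667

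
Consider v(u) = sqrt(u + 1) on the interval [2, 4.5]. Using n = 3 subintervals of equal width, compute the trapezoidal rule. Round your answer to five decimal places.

5.13064

Δu = (4.5 − 2)/3 = 5/6.
v(2) ≈ 1.73205, v(17/6) ≈ 1.95789, v(11/3) ≈ 2.16025, v(4.5) ≈ 2.34521.
T_3 = (Δu/2)·[v(u_0) + 2v(u_1) + 2v(u_2) + v(u_3)].
Sum ≈ 5.13064.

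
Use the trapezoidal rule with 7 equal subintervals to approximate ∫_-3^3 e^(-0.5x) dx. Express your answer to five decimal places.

8.64708

Δx = (3 − (-3))/7 = 6/7.
f(-3) ≈ 4.48169, f(-15/7) ≈ 2.91955, f(-9/7) ≈ 1.90191, f(-3/7) ≈ 1.23898, f(3/7) ≈ 0.80712, f(9/7) ≈ 0.52579, f(15/7) ≈ 0.34252, f(3) ≈ 0.22313.
T_7 = (Δx/2)·[f(x_0) + 2f(x_1) + ... + 2f(x_{6}) + f(x_7)].
Sum ≈ 8.64708.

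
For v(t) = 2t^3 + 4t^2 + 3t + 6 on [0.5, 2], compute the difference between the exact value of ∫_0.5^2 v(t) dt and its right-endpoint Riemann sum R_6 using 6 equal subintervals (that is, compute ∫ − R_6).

-4.5859375

Exact integral: ∫_0.5^2 v(t) dt = 33.09375.
R_6 = 37.6796875.
Error = 33.09375 − 37.6796875 = -4.5859375.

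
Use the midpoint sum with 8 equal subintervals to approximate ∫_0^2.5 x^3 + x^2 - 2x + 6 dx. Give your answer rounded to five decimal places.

23.62732

Δx = (2.5 − 0)/8 = 0.3125.
Midpoints: 0.15625, 0.46875, 0.78125, 1.09375, 1.40625, 1.71875, 2.03125, 2.34375.
f(0.15625) = 187293/32768, f(0.46875) = 176463/32768, f(0.78125) = 181033/32768, f(1.09375) = 207003/32768, f(1.40625) = 260373/32768, f(1.71875) = 347143/32768, f(2.03125) = 473313/32768, f(2.34375) = 644883/32768.
Sum = Δx · [f(0.15625) + f(0.46875) + f(0.78125) + ...].
Sum ≈ 23.62732.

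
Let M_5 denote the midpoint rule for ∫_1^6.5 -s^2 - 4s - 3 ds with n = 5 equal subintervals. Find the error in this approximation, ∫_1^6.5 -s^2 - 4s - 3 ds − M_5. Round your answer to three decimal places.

-0.555

Exact integral: ∫_1^6.5 f(s) ds ≈ -190.20833.
M_5 = -189.65375.
Error ≈ -190.20833 − (-189.65375) ≈ -0.555.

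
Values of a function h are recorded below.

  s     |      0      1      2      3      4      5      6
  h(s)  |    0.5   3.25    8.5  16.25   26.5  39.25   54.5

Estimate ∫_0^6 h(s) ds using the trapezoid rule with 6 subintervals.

Δs = 1.
T_6 = (1/2)·[0.5 + 2·3.25 + 2·8.5 + 2·16.25 + 2·26.5 + 2·39.25 + 54.5] = 121.25.

121.25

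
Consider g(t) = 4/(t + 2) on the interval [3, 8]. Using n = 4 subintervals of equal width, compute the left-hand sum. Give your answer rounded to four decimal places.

3.0381

Δt = (8 − 3)/4 = 1.25.
Left endpoints: 3, 4.25, 5.5, 6.75.
g(3) = 0.8, g(4.25) = 0.64, g(5.5) = 8/15, g(6.75) = 16/35.
Sum = Δt · [g(3) + g(4.25) + g(5.5) + g(6.75)].
Sum ≈ 3.0381.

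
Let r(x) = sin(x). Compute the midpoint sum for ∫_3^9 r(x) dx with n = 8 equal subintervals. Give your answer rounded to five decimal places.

Δx = (9 − 3)/8 = 0.75.
Midpoints: 3.375, 4.125, 4.875, 5.625, 6.375, 7.125, 7.875, 8.625.
r(3.375) ≈ -0.23129, r(4.125) ≈ -0.83239, r(4.875) ≈ -0.98681, r(5.625) ≈ -0.61168, r(6.375) ≈ 0.09169, r(7.125) ≈ 0.74585, r(7.875) ≈ 0.99978, r(8.625) ≈ 0.71720.
Sum = Δx · [r(3.375) + r(4.125) + r(4.875) + ...].
Sum ≈ -0.08074.

-0.08074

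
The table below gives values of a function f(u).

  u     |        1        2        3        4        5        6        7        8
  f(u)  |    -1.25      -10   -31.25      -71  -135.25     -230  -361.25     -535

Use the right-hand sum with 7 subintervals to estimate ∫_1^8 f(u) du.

-1373.75

Δu = 1.
Sum = 1·[(-10) + (-31.25) + (-71) + (-135.25) + (-230) + (-361.25) + (-535)] = -1373.75.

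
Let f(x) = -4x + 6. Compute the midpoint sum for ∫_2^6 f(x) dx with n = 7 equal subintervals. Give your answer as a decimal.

-40

Δx = (6 − 2)/7 = 4/7.
Midpoints: 16/7, 20/7, 24/7, 4, 32/7, 36/7, 40/7.
f(16/7) = -22/7, f(20/7) = -38/7, f(24/7) = -54/7, f(4) = -10, f(32/7) = -86/7, f(36/7) = -102/7, f(40/7) = -118/7.
Sum = Δx · [f(16/7) + f(20/7) + f(24/7) + ...].
Sum = -40.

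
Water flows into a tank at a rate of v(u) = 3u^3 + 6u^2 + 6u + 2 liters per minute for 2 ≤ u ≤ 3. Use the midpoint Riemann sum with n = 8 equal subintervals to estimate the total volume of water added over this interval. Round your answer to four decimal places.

Δu = (3 − 2)/8 = 0.125.
Midpoints: 2.0625, 2.1875, 2.3125, 2.4375, 2.5625, 2.6875, 2.8125, 2.9375.
v(2.0625) = 271235/4096, v(2.1875) = 308177/4096, v(2.3125) = 348407/4096, v(2.4375) = 392069/4096, v(2.5625) = 439307/4096, v(2.6875) = 490265/4096, v(2.8125) = 545087/4096, v(2.9375) = 603917/4096.
Sum = Δu · [v(2.0625) + v(2.1875) + v(2.3125) + ...].
Sum ≈ 103.7129.

103.7129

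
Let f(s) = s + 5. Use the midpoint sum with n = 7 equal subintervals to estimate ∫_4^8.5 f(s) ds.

Δs = (8.5 − 4)/7 = 9/14.
Midpoints: 121/28, 139/28, 157/28, 6.25, 193/28, 211/28, 229/28.
f(121/28) = 261/28, f(139/28) = 279/28, f(157/28) = 297/28, f(6.25) = 11.25, f(193/28) = 333/28, f(211/28) = 351/28, f(229/28) = 369/28.
Sum = Δs · [f(121/28) + f(139/28) + f(157/28) + ...].
Sum = 50.625.

50.625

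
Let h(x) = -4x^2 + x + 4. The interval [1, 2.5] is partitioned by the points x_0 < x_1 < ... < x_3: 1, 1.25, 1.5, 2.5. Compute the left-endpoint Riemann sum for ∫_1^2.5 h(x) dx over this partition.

Subinterval widths: 0.25, 0.25, 1.
Left endpoints: 1, 1.25, 1.5.
h(1) = 1, h(1.25) = -1, h(1.5) = -3.5.
Sum = Σ Δx_i · h(x_i).
Sum = -3.5.

-3.5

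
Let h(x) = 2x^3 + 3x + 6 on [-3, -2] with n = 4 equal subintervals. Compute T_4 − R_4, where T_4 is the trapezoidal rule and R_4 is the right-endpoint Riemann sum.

-5.125

T_4 = -34.15625.
R_4 = -29.03125.
T_4 − R_4 = -5.125.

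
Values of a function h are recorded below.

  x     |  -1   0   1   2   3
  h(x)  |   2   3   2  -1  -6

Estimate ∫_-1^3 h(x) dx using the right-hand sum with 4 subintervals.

Δx = 1.
Sum = 1·[3 + 2 + (-1) + (-6)] = -2.

-2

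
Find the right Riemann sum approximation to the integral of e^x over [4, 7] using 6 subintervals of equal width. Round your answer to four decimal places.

1324.1629

Δx = (7 − 4)/6 = 0.5.
Right endpoints: 4.5, 5, 5.5, 6, 6.5, 7.
f(4.5) ≈ 90.0171, f(5) ≈ 148.4132, f(5.5) ≈ 244.6919, f(6) ≈ 403.4288, f(6.5) ≈ 665.1416, f(7) ≈ 1096.6332.
Sum = Δx · [f(4.5) + f(5) + f(5.5) + ...].
Sum ≈ 1324.1629.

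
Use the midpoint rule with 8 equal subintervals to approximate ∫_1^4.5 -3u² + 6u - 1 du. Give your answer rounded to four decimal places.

-35.7075

Δu = (4.5 − 1)/8 = 0.4375.
Midpoints: 1.21875, 1.65625, 2.09375, 2.53125, 2.96875, 3.40625, 3.84375, 4.28125.
f(1.21875) = 1901/1024, f(1.65625) = 725/1024, f(2.09375) = -1627/1024, f(2.53125) = -5155/1024, f(2.96875) = -9859/1024, f(3.40625) = -15739/1024, f(3.84375) = -22795/1024, f(4.28125) = -31027/1024.
Sum = Δu · [f(1.21875) + f(1.65625) + f(2.09375) + ...].
Sum ≈ -35.7075.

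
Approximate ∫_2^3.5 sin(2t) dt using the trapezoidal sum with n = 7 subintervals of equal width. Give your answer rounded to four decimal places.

-0.6930

Δt = (3.5 − 2)/7 = 3/14.
f(2) ≈ -0.7568, f(31/14) ≈ -0.9600, f(17/7) ≈ -0.9895, f(37/14) ≈ -0.8401, f(20/7) ≈ -0.5387, f(43/14) ≈ -0.1399, f(23/7) ≈ 0.2843, f(3.5) ≈ 0.6570.
T_7 = (Δt/2)·[f(t_0) + 2f(t_1) + ... + 2f(t_{6}) + f(t_7)].
Sum ≈ -0.6930.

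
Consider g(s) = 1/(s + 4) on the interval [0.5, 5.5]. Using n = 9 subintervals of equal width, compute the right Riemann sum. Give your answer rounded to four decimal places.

Δs = (5.5 − 0.5)/9 = 5/9.
Right endpoints: 19/18, 29/18, 13/6, 49/18, 59/18, 23/6, 79/18, 89/18, 5.5.
g(19/18) = 18/91, g(29/18) = 18/101, g(13/6) = 6/37, g(49/18) = 18/121, g(59/18) = 18/131, g(23/6) = 6/47, g(79/18) = 18/151, g(89/18) = 18/161, g(5.5) = 2/19.
Sum = Δs · [g(19/18) + g(29/18) + g(13/6) + ...].
Sum ≈ 0.7157.

0.7157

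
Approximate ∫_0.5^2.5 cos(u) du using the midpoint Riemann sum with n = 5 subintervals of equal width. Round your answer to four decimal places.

0.1198

Δu = (2.5 − 0.5)/5 = 0.4.
Midpoints: 0.7, 1.1, 1.5, 1.9, 2.3.
f(0.7) ≈ 0.7648, f(1.1) ≈ 0.4536, f(1.5) ≈ 0.0707, f(1.9) ≈ -0.3233, f(2.3) ≈ -0.6663.
Sum = Δu · [f(0.7) + f(1.1) + f(1.5) + f(1.9) + f(2.3)].
Sum ≈ 0.1198.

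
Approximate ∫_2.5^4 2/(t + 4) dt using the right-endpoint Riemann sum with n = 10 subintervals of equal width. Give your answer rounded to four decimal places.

Δt = (4 − 2.5)/10 = 0.15.
Right endpoints: 2.65, 2.8, 2.95, 3.1, 3.25, 3.4, 3.55, 3.7, 3.85, 4.
f(2.65) = 40/133, f(2.8) = 5/17, f(2.95) = 40/139, f(3.1) = 20/71, f(3.25) = 8/29, f(3.4) = 10/37, f(3.55) = 40/151, f(3.7) = 20/77, f(3.85) = 40/157, f(4) = 0.25.
Sum = Δt · [f(2.65) + f(2.8) + f(2.95) + ...].
Sum ≈ 0.4110.

0.4110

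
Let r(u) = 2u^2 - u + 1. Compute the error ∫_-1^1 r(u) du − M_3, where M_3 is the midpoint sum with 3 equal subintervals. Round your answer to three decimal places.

0.148

Exact integral: ∫_-1^1 r(u) du ≈ 3.33333.
M_3 ≈ 3.18519.
Error ≈ 3.33333 − 3.18519 ≈ 0.148.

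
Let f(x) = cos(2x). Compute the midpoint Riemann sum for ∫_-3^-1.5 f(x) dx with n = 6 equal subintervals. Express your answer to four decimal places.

Δx = (-1.5 − (-3))/6 = 0.25.
Midpoints: -2.875, -2.625, -2.375, -2.125, -1.875, -1.625.
f(-2.875) ≈ 0.8612, f(-2.625) ≈ 0.5121, f(-2.375) ≈ 0.0376, f(-2.125) ≈ -0.4461, f(-1.875) ≈ -0.8206, f(-1.625) ≈ -0.9941.
Sum = Δx · [f(-2.875) + f(-2.625) + f(-2.375) + ...].
Sum ≈ -0.2125.

-0.2125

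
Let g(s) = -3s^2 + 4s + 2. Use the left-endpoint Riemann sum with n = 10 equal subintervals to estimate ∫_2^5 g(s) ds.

Δs = (5 − 2)/10 = 0.3.
Left endpoints: 2, 2.3, 2.6, 2.9, 3.2, 3.5, 3.8, 4.1, 4.4, 4.7.
g(2) = -2, g(2.3) = -4.67, g(2.6) = -7.88, g(2.9) = -11.63, g(3.2) = -15.92, g(3.5) = -20.75, g(3.8) = -26.12, g(4.1) = -32.03, g(4.4) = -38.48, g(4.7) = -45.47.
Sum = Δs · [g(2) + g(2.3) + g(2.6) + ...].
Sum = -61.485.

-61.485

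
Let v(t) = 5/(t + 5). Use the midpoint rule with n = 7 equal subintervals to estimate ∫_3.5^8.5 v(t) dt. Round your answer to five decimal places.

Δt = (8.5 − 3.5)/7 = 5/7.
Midpoints: 27/7, 32/7, 37/7, 6, 47/7, 52/7, 57/7.
v(27/7) = 35/62, v(32/7) = 35/67, v(37/7) = 35/72, v(6) = 5/11, v(47/7) = 35/82, v(52/7) = 35/87, v(57/7) = 35/92.
Sum = Δt · [v(27/7) + v(32/7) + v(37/7) + ...].
Sum ≈ 2.31223.

2.31223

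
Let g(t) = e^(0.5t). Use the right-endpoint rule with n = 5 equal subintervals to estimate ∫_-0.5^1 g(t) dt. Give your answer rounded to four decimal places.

1.8736

Δt = (1 − (-0.5))/5 = 0.3.
Right endpoints: -0.2, 0.1, 0.4, 0.7, 1.
g(-0.2) ≈ 0.9048, g(0.1) ≈ 1.0513, g(0.4) ≈ 1.2214, g(0.7) ≈ 1.4191, g(1) ≈ 1.6487.
Sum = Δt · [g(-0.2) + g(0.1) + g(0.4) + g(0.7) + g(1)].
Sum ≈ 1.8736.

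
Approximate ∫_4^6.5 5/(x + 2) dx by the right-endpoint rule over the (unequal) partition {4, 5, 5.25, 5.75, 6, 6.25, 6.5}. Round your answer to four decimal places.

1.6641

Subinterval widths: 1, 0.25, 0.5, 0.25, 0.25, 0.25.
Right endpoints: 5, 5.25, 5.75, 6, 6.25, 6.5.
f(5) = 5/7, f(5.25) = 20/29, f(5.75) = 20/31, f(6) = 0.625, f(6.25) = 20/33, f(6.5) = 10/17.
Sum = Σ Δx_i · f(x_i).
Sum ≈ 1.6641.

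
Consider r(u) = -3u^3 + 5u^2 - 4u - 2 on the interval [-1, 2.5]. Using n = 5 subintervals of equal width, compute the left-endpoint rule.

-5.67

Δu = (2.5 − (-1))/5 = 0.7.
Left endpoints: -1, -0.3, 0.4, 1.1, 1.8.
r(-1) = 10, r(-0.3) = -0.269, r(0.4) = -2.992, r(1.1) = -4.343, r(1.8) = -10.496.
Sum = Δu · [r(-1) + r(-0.3) + r(0.4) + r(1.1) + r(1.8)].
Sum = -5.67.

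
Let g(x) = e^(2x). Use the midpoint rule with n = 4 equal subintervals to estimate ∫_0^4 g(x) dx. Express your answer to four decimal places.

1267.8501

Δx = (4 − 0)/4 = 1.
Midpoints: 0.5, 1.5, 2.5, 3.5.
g(0.5) ≈ 2.7183, g(1.5) ≈ 20.0855, g(2.5) ≈ 148.4132, g(3.5) ≈ 1096.6332.
Sum = Δx · [g(0.5) + g(1.5) + g(2.5) + g(3.5)].
Sum ≈ 1267.8501.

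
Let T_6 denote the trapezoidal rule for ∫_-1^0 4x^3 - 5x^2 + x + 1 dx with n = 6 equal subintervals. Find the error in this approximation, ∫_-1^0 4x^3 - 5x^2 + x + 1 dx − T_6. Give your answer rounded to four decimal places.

0.0509

Exact integral: ∫_-1^0 f(x) dx ≈ -2.166667.
T_6 ≈ -2.217593.
Error ≈ -2.166667 − (-2.217593) ≈ 0.0509.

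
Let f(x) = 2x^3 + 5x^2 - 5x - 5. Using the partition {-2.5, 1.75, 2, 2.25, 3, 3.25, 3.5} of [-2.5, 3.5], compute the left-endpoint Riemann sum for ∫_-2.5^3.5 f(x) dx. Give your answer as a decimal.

Subinterval widths: 4.25, 0.25, 0.25, 0.75, 0.25, 0.25.
Left endpoints: -2.5, 1.75, 2, 2.25, 3, 3.25.
f(-2.5) = 7.5, f(1.75) = 12.28125, f(2) = 21, f(2.25) = 31.84375, f(3) = 79, f(3.25) = 100.21875.
Sum = Σ Δx_i · f(x_i).
Sum = 108.8828125.

108.8828125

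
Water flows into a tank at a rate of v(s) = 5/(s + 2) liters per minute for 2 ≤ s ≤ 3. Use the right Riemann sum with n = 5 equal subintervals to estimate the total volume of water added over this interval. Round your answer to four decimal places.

Δs = (3 − 2)/5 = 0.2.
Right endpoints: 2.2, 2.4, 2.6, 2.8, 3.
v(2.2) = 25/21, v(2.4) = 25/22, v(2.6) = 25/23, v(2.8) = 25/24, v(3) = 1.
Sum = Δs · [v(2.2) + v(2.4) + v(2.6) + v(2.8) + v(3)].
Sum ≈ 1.0911.

1.0911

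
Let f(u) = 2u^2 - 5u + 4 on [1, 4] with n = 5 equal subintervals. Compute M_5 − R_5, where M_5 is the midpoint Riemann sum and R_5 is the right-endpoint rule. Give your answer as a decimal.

M_5 = 16.32.
R_5 = 21.36.
M_5 − R_5 = -5.04.

-5.04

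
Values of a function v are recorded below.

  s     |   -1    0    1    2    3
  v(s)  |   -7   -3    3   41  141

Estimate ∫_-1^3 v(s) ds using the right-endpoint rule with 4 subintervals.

182

Δs = 1.
Sum = 1·[(-3) + 3 + 41 + 141] = 182.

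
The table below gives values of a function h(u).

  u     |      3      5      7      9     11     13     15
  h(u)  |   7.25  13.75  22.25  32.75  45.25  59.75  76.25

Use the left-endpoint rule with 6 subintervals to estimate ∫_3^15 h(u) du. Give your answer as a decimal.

Δu = 2.
Sum = 2·[7.25 + 13.75 + 22.25 + 32.75 + 45.25 + 59.75] = 362.

362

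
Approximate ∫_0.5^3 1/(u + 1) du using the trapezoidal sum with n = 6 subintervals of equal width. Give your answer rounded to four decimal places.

Δu = (3 − 0.5)/6 = 5/12.
f(0.5) = 2/3, f(11/12) = 12/23, f(4/3) = 3/7, f(1.75) = 4/11, f(13/6) = 6/19, f(31/12) = 12/43, f(3) = 0.25.
T_6 = (Δu/2)·[f(u_0) + 2f(u_1) + ... + 2f(u_{5}) + f(u_6)].
Sum ≈ 0.9863.

0.9863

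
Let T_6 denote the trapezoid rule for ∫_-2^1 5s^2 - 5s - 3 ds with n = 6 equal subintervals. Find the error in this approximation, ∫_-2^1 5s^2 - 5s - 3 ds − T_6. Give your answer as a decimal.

-0.625

Exact integral: ∫_-2^1 f(s) ds = 13.5.
T_6 = 14.125.
Error = 13.5 − 14.125 = -0.625.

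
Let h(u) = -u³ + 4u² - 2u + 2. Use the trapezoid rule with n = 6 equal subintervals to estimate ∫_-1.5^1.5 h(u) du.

15.5

Δu = (1.5 − (-1.5))/6 = 0.5.
h(-1.5) = 17.375, h(-1) = 9, h(-0.5) = 4.125, h(0) = 2, h(0.5) = 1.875, h(1) = 3, h(1.5) = 4.625.
T_6 = (Δu/2)·[h(u_0) + 2h(u_1) + ... + 2h(u_{5}) + h(u_6)].
Sum = 15.5.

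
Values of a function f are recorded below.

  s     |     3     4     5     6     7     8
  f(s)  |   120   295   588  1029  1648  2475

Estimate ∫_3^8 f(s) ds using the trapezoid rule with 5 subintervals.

4857.5

Δs = 1.
T_5 = (1/2)·[120 + 2·295 + 2·588 + 2·1029 + 2·1648 + 2475] = 4857.5.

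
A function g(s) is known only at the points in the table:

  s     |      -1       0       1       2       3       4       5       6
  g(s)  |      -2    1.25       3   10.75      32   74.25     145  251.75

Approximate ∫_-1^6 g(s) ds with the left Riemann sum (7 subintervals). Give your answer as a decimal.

264.25

Δs = 1.
Sum = 1·[(-2) + 1.25 + 3 + 10.75 + 32 + 74.25 + 145] = 264.25.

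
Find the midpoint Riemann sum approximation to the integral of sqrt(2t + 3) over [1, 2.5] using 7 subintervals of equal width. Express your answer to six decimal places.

Δt = (2.5 − 1)/7 = 3/14.
Midpoints: 31/28, 37/28, 43/28, 1.75, 55/28, 61/28, 67/28.
f(31/28) ≈ 2.283481, f(37/28) ≈ 2.375470, f(43/28) ≈ 2.464027, f(1.75) ≈ 2.549510, f(55/28) ≈ 2.632218, f(61/28) ≈ 2.712405, f(67/28) ≈ 2.790289.
Sum = Δt · [f(31/28) + f(37/28) + f(43/28) + ...].
Sum ≈ 3.815871.

3.815871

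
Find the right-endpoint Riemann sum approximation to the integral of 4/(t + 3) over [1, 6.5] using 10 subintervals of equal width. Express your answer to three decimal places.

3.306

Δt = (6.5 − 1)/10 = 0.55.
Right endpoints: 1.55, 2.1, 2.65, 3.2, 3.75, 4.3, 4.85, 5.4, 5.95, 6.5.
f(1.55) = 80/91, f(2.1) = 40/51, f(2.65) = 80/113, f(3.2) = 20/31, f(3.75) = 16/27, f(4.3) = 40/73, f(4.85) = 80/157, f(5.4) = 10/21, f(5.95) = 80/179, f(6.5) = 8/19.
Sum = Δt · [f(1.55) + f(2.1) + f(2.65) + ...].
Sum ≈ 3.306.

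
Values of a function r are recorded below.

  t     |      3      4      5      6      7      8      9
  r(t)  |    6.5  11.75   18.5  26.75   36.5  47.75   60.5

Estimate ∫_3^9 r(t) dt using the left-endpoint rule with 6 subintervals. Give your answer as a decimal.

Δt = 1.
Sum = 1·[6.5 + 11.75 + 18.5 + 26.75 + 36.5 + 47.75] = 147.75.

147.75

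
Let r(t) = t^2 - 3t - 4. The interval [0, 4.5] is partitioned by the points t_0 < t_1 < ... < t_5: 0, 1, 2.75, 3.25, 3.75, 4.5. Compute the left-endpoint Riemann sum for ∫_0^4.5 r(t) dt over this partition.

Subinterval widths: 1, 1.75, 0.5, 0.5, 0.75.
Left endpoints: 0, 1, 2.75, 3.25, 3.75.
r(0) = -4, r(1) = -6, r(2.75) = -4.6875, r(3.25) = -3.1875, r(3.75) = -1.1875.
Sum = Σ Δt_i · r(t_i).
Sum = -19.328125.

-19.328125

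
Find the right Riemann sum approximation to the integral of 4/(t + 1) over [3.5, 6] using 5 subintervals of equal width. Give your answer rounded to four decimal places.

Δt = (6 − 3.5)/5 = 0.5.
Right endpoints: 4, 4.5, 5, 5.5, 6.
f(4) = 0.8, f(4.5) = 8/11, f(5) = 2/3, f(5.5) = 8/13, f(6) = 4/7.
Sum = Δt · [f(4) + f(4.5) + f(5) + f(5.5) + f(6)].
Sum ≈ 1.6904.

1.6904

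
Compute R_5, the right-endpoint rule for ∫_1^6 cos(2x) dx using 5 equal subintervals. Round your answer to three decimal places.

Δx = (6 − 1)/5 = 1.
Right endpoints: 2, 3, 4, 5, 6.
f(2) ≈ -0.654, f(3) ≈ 0.960, f(4) ≈ -0.146, f(5) ≈ -0.839, f(6) ≈ 0.844.
Sum = Δx · [f(2) + f(3) + f(4) + f(5) + f(6)].
Sum ≈ 0.166.

0.166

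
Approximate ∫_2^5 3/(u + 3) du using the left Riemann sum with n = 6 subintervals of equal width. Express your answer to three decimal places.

Δu = (5 − 2)/6 = 0.5.
Left endpoints: 2, 2.5, 3, 3.5, 4, 4.5.
f(2) = 0.6, f(2.5) = 6/11, f(3) = 0.5, f(3.5) = 6/13, f(4) = 3/7, f(4.5) = 0.4.
Sum = Δu · [f(2) + f(2.5) + f(3) + ...].
Sum ≈ 1.468.

1.468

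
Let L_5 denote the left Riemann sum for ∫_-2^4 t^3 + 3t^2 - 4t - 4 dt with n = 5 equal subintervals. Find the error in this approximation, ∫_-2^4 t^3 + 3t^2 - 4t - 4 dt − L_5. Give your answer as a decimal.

41.76

Exact integral: ∫_-2^4 f(t) dt = 84.
L_5 = 42.24.
Error = 84 − 42.24 = 41.76.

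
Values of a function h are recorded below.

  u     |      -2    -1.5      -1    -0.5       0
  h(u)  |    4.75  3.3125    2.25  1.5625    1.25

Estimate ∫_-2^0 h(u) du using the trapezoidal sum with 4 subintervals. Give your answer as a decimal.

5.0625

Δu = 0.5.
T_4 = (0.5/2)·[4.75 + 2·3.3125 + 2·2.25 + 2·1.5625 + 1.25] = 5.0625.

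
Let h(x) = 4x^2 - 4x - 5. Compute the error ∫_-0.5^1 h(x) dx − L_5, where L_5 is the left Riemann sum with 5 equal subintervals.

Exact integral: ∫_-0.5^1 h(x) dx = -7.5.
L_5 = -6.96.
Error = -7.5 − (-6.96) = -0.54.

-0.54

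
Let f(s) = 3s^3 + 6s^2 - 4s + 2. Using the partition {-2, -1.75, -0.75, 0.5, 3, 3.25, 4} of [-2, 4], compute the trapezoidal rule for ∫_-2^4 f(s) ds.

372.12890625

Subinterval widths: 0.25, 1, 1.25, 2.5, 0.25, 0.75.
f(-2) = 10, f(-1.75) = 11.296875, f(-0.75) = 7.109375, f(0.5) = 1.875, f(3) = 125, f(3.25) = 155.359375, f(4) = 274.
On each subinterval the trapezoid contributes (Δs_i/2)·[f(s_{i-1}) + f(s_i)].
Sum = 372.12890625.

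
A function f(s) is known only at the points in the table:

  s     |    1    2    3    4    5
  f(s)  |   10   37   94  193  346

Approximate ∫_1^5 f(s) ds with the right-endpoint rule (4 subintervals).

670

Δs = 1.
Sum = 1·[37 + 94 + 193 + 346] = 670.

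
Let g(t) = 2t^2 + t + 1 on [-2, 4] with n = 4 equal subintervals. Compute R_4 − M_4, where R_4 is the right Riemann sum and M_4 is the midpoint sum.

R_4 = 87.
M_4 = 57.75.
R_4 − M_4 = 29.25.

29.25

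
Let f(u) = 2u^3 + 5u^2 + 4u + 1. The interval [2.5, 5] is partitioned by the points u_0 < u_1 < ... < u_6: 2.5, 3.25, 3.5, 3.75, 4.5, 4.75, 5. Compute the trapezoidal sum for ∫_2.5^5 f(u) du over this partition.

519.2265625

Subinterval widths: 0.75, 0.25, 0.25, 0.75, 0.25, 0.25.
f(2.5) = 73.5, f(3.25) = 135.46875, f(3.5) = 162, f(3.75) = 191.78125, f(4.5) = 302.5, f(4.75) = 347.15625, f(5) = 396.
On each subinterval the trapezoid contributes (Δu_i/2)·[f(u_{i-1}) + f(u_i)].
Sum = 519.2265625.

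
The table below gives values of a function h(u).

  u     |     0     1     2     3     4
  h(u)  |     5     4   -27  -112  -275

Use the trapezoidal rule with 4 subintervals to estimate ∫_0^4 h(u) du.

-270

Δu = 1.
T_4 = (1/2)·[5 + 2·4 + 2·(-27) + 2·(-112) + (-275)] = -270.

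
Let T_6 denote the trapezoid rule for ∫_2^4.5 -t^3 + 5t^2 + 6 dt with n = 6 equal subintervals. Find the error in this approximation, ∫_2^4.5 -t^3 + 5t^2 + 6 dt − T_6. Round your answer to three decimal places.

0.344

Exact integral: ∫_2^4.5 f(t) dt ≈ 55.02604.
T_6 ≈ 54.68244.
Error ≈ 55.02604 − 54.68244 ≈ 0.344.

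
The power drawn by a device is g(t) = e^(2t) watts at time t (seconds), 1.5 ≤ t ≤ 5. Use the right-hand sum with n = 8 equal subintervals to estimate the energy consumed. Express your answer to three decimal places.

16510.314

Δt = (5 − 1.5)/8 = 0.4375.
Right endpoints: 1.9375, 2.375, 2.8125, 3.25, 3.6875, 4.125, 4.5625, 5.
g(1.9375) ≈ 48.183, g(2.375) ≈ 115.584, g(2.8125) ≈ 277.272, g(3.25) ≈ 665.142, g(3.6875) ≈ 1595.592, g(4.125) ≈ 3827.626, g(4.5625) ≈ 9181.997, g(5) ≈ 22026.466.
Sum = Δt · [g(1.9375) + g(2.375) + g(2.8125) + ...].
Sum ≈ 16510.314.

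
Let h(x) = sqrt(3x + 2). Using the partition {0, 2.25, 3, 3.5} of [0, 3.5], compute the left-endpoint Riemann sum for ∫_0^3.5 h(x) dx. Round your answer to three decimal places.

7.059

Subinterval widths: 2.25, 0.75, 0.5.
Left endpoints: 0, 2.25, 3.
h(0) ≈ 1.414, h(2.25) ≈ 2.958, h(3) ≈ 3.317.
Sum = Σ Δx_i · h(x_i).
Sum ≈ 7.059.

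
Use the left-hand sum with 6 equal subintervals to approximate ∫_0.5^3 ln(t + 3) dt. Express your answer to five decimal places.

3.75187

Δt = (3 − 0.5)/6 = 5/12.
Left endpoints: 0.5, 11/12, 4/3, 1.75, 13/6, 31/12.
f(0.5) ≈ 1.25276, f(11/12) ≈ 1.36524, f(4/3) ≈ 1.46634, f(1.75) ≈ 1.55814, f(13/6) ≈ 1.64223, f(31/12) ≈ 1.71979.
Sum = Δt · [f(0.5) + f(11/12) + f(4/3) + ...].
Sum ≈ 3.75187.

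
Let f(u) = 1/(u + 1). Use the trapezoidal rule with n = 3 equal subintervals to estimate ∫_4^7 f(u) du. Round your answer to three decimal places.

Δu = (7 − 4)/3 = 1.
f(4) = 0.2, f(5) = 1/6, f(6) = 1/7, f(7) = 0.125.
T_3 = (Δu/2)·[f(u_0) + 2f(u_1) + 2f(u_2) + f(u_3)].
Sum ≈ 0.472.

0.472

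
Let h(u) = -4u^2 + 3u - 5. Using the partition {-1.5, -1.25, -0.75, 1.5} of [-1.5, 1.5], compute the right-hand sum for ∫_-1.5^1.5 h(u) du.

Subinterval widths: 0.25, 0.5, 2.25.
Right endpoints: -1.25, -0.75, 1.5.
h(-1.25) = -15, h(-0.75) = -9.5, h(1.5) = -9.5.
Sum = Σ Δu_i · h(u_i).
Sum = -29.875.

-29.875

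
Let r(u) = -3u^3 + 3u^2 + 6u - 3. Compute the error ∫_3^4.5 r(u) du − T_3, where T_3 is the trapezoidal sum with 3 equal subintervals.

Exact integral: ∫_3^4.5 r(u) du = -153.421875.
T_3 = -155.34375.
Error = -153.421875 − (-155.34375) = 1.921875.

1.921875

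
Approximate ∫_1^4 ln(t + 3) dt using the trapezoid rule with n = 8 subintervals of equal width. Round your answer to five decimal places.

Δt = (4 − 1)/8 = 0.375.
f(1) ≈ 1.38629, f(1.375) ≈ 1.47591, f(1.75) ≈ 1.55814, f(2.125) ≈ 1.63413, f(2.5) ≈ 1.70475, f(2.875) ≈ 1.77071, f(3.25) ≈ 1.83258, f(3.625) ≈ 1.89085, f(4) ≈ 1.94591.
T_8 = (Δt/2)·[f(t_0) + 2f(t_1) + ... + 2f(t_{7}) + f(t_8)].
Sum ≈ 5.07494.

5.07494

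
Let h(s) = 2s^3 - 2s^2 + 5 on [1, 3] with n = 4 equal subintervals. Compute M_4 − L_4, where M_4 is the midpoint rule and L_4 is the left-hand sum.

7.75

M_4 = 32.25.
L_4 = 24.5.
M_4 − L_4 = 7.75.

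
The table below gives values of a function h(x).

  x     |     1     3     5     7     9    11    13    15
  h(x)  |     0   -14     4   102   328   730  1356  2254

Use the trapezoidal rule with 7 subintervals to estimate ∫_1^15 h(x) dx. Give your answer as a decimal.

Δx = 2.
T_7 = (2/2)·[0 + 2·(-14) + 2·4 + 2·102 + 2·328 + 2·730 + 2·1356 + 2254] = 7266.

7266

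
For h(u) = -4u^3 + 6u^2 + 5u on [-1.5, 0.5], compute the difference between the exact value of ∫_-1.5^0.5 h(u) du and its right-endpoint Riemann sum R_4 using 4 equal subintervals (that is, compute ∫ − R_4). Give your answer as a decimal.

Exact integral: ∫_-1.5^0.5 h(u) du = 7.
R_4 = 4.
Error = 7 − 4 = 3.

3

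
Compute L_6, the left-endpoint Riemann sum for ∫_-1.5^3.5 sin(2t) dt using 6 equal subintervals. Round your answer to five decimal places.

Δt = (3.5 − (-1.5))/6 = 5/6.
Left endpoints: -1.5, -2/3, 1/6, 1, 11/6, 8/3.
f(-1.5) ≈ -0.14112, f(-2/3) ≈ -0.97194, f(1/6) ≈ 0.32719, f(1) ≈ 0.90930, f(11/6) ≈ -0.50128, f(8/3) ≈ -0.81333.
Sum = Δt · [f(-1.5) + f(-2/3) + f(1/6) + ...].
Sum ≈ -0.99264.

-0.99264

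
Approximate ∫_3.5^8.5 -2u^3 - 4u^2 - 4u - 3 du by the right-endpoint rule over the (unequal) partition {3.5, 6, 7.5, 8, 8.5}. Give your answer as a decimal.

Subinterval widths: 2.5, 1.5, 0.5, 0.5.
Right endpoints: 6, 7.5, 8, 8.5.
f(6) = -603, f(7.5) = -1101.75, f(8) = -1315, f(8.5) = -1554.25.
Sum = Σ Δu_i · f(u_i).
Sum = -4594.75.

-4594.75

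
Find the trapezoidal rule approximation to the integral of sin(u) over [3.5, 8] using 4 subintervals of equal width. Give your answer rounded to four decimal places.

Δu = (8 − 3.5)/4 = 1.125.
f(3.5) ≈ -0.3508, f(4.625) ≈ -0.9962, f(5.75) ≈ -0.5083, f(6.875) ≈ 0.5579, f(8) ≈ 0.9894.
T_4 = (Δu/2)·[f(u_0) + 2f(u_1) + 2f(u_2) + 2f(u_3) + f(u_4)].
Sum ≈ -0.7057.

-0.7057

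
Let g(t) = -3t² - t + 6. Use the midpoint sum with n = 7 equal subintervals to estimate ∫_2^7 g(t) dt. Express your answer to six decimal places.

-326.862245

Δt = (7 − 2)/7 = 5/7.
Midpoints: 33/14, 43/14, 53/14, 4.5, 73/14, 83/14, 93/14.
g(33/14) = -2553/196, g(43/14) = -4973/196, g(53/14) = -7993/196, g(4.5) = -59.25, g(73/14) = -15833/196, g(83/14) = -20653/196, g(93/14) = -26073/196.
Sum = Δt · [g(33/14) + g(43/14) + g(53/14) + ...].
Sum ≈ -326.862245.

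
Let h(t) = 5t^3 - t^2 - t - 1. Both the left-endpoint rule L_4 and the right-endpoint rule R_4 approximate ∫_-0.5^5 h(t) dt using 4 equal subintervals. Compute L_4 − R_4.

L_4 ≈ 369.026367.
R_4 ≈ 1187.666992.
L_4 − R_4 = -818.640625.

-818.640625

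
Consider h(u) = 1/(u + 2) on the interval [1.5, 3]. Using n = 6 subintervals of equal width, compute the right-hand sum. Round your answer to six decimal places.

Δu = (3 − 1.5)/6 = 0.25.
Right endpoints: 1.75, 2, 2.25, 2.5, 2.75, 3.
h(1.75) = 4/15, h(2) = 0.25, h(2.25) = 4/17, h(2.5) = 2/9, h(2.75) = 4/19, h(3) = 0.2.
Sum = Δu · [h(1.75) + h(2) + h(2.25) + ...].
Sum ≈ 0.346177.

0.346177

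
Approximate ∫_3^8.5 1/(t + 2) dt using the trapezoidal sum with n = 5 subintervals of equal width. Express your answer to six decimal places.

Δt = (8.5 − 3)/5 = 1.1.
f(3) = 0.2, f(4.1) = 10/61, f(5.2) = 5/36, f(6.3) = 10/83, f(7.4) = 5/47, f(8.5) = 2/21.
T_5 = (Δt/2)·[f(t_0) + 2f(t_1) + ... + 2f(t_{4}) + f(t_5)].
Sum ≈ 0.745038.

0.745038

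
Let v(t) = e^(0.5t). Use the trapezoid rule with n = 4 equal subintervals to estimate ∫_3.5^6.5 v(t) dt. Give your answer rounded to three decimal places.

40.540

Δt = (6.5 − 3.5)/4 = 0.75.
v(3.5) ≈ 5.755, v(4.25) ≈ 8.373, v(5) ≈ 12.182, v(5.75) ≈ 17.725, v(6.5) ≈ 25.790.
T_4 = (Δt/2)·[v(t_0) + 2v(t_1) + 2v(t_2) + 2v(t_3) + v(t_4)].
Sum ≈ 40.540.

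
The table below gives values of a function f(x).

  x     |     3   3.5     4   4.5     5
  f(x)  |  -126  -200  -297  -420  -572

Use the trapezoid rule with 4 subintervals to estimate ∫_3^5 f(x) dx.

Δx = 0.5.
T_4 = (0.5/2)·[(-126) + 2·(-200) + 2·(-297) + 2·(-420) + (-572)] = -633.

-633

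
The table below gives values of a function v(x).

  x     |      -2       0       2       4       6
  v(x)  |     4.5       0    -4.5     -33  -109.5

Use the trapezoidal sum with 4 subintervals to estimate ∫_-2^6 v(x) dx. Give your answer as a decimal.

-180

Δx = 2.
T_4 = (2/2)·[4.5 + 2·0 + 2·(-4.5) + 2·(-33) + (-109.5)] = -180.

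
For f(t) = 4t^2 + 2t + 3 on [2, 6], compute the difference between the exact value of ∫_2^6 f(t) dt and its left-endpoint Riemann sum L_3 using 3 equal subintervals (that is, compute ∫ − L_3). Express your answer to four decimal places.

85.9259

Exact integral: ∫_2^6 f(t) dt ≈ 321.333333.
L_3 ≈ 235.407407.
Error ≈ 321.333333 − 235.407407 ≈ 85.9259.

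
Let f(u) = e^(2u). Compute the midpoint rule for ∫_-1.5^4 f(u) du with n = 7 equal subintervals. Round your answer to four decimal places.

Δu = (4 − (-1.5))/7 = 11/14.
Midpoints: -31/28, -9/28, 13/28, 1.25, 57/28, 79/28, 101/28.
f(-31/28) ≈ 0.1092, f(-9/28) ≈ 0.5258, f(13/28) ≈ 2.5309, f(1.25) ≈ 12.1825, f(57/28) ≈ 58.6407, f(79/28) ≈ 282.2680, f(101/28) ≈ 1358.7028.
Sum = Δu · [f(-31/28) + f(-9/28) + f(13/28) + ...].
Sum ≈ 1347.4685.

1347.4685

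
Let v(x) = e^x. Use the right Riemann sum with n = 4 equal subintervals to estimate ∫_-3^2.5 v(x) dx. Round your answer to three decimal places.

22.328

Δx = (2.5 − (-3))/4 = 1.375.
Right endpoints: -1.625, -0.25, 1.125, 2.5.
v(-1.625) ≈ 0.197, v(-0.25) ≈ 0.779, v(1.125) ≈ 3.080, v(2.5) ≈ 12.182.
Sum = Δx · [v(-1.625) + v(-0.25) + v(1.125) + v(2.5)].
Sum ≈ 22.328.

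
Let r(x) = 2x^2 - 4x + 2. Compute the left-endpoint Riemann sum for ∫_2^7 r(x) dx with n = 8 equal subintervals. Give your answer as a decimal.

122.109375

Δx = (7 − 2)/8 = 0.625.
Left endpoints: 2, 2.625, 3.25, 3.875, 4.5, 5.125, 5.75, 6.375.
r(2) = 2, r(2.625) = 5.28125, r(3.25) = 10.125, r(3.875) = 16.53125, r(4.5) = 24.5, r(5.125) = 34.03125, r(5.75) = 45.125, r(6.375) = 57.78125.
Sum = Δx · [r(2) + r(2.625) + r(3.25) + ...].
Sum = 122.109375.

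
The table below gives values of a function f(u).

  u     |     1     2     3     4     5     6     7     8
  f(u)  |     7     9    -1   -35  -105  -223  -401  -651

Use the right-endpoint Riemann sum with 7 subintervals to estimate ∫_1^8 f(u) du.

Δu = 1.
Sum = 1·[9 + (-1) + (-35) + (-105) + (-223) + (-401) + (-651)] = -1407.

-1407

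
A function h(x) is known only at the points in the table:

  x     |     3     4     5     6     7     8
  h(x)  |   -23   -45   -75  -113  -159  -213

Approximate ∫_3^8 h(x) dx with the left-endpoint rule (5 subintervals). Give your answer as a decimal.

-415

Δx = 1.
Sum = 1·[(-23) + (-45) + (-75) + (-113) + (-159)] = -415.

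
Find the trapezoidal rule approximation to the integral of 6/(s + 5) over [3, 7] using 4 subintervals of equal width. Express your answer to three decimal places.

Δs = (7 − 3)/4 = 1.
f(3) = 0.75, f(4) = 2/3, f(5) = 0.6, f(6) = 6/11, f(7) = 0.5.
T_4 = (Δs/2)·[f(s_0) + 2f(s_1) + 2f(s_2) + 2f(s_3) + f(s_4)].
Sum ≈ 2.437.

2.437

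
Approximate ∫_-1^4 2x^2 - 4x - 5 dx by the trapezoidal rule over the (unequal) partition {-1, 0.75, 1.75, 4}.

-5.75

Subinterval widths: 1.75, 1, 2.25.
f(-1) = 1, f(0.75) = -6.875, f(1.75) = -5.875, f(4) = 11.
On each subinterval the trapezoid contributes (Δx_i/2)·[f(x_{i-1}) + f(x_i)].
Sum = -5.75.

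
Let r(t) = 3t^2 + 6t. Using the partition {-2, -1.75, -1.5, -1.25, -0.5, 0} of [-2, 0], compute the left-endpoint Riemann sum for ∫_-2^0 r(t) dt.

Subinterval widths: 0.25, 0.25, 0.25, 0.75, 0.5.
Left endpoints: -2, -1.75, -1.5, -1.25, -0.5.
r(-2) = 0, r(-1.75) = -1.3125, r(-1.5) = -2.25, r(-1.25) = -2.8125, r(-0.5) = -2.25.
Sum = Σ Δt_i · r(t_i).
Sum = -4.125.

-4.125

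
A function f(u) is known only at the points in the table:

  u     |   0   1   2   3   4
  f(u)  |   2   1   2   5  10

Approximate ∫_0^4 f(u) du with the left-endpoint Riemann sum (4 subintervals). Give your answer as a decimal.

Δu = 1.
Sum = 1·[2 + 1 + 2 + 5] = 10.

10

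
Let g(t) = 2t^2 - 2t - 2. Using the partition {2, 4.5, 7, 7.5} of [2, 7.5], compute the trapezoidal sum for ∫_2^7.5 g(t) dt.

223.125

Subinterval widths: 2.5, 2.5, 0.5.
g(2) = 2, g(4.5) = 29.5, g(7) = 82, g(7.5) = 95.5.
On each subinterval the trapezoid contributes (Δt_i/2)·[g(t_{i-1}) + g(t_i)].
Sum = 223.125.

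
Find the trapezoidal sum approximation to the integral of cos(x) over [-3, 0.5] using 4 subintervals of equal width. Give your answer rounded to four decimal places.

0.5804

Δx = (0.5 − (-3))/4 = 0.875.
f(-3) ≈ -0.9900, f(-2.125) ≈ -0.5263, f(-1.25) ≈ 0.3153, f(-0.375) ≈ 0.9305, f(0.5) ≈ 0.8776.
T_4 = (Δx/2)·[f(x_0) + 2f(x_1) + 2f(x_2) + 2f(x_3) + f(x_4)].
Sum ≈ 0.5804.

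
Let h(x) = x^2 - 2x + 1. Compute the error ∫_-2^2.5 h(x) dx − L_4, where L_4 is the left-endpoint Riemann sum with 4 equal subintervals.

Exact integral: ∫_-2^2.5 h(x) dx = 10.125.
L_4 = 14.87109375.
Error = 10.125 − 14.87109375 = -4.74609375.

-4.74609375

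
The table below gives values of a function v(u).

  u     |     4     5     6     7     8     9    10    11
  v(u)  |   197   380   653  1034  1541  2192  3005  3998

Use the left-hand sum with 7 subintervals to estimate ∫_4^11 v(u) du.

9002

Δu = 1.
Sum = 1·[197 + 380 + 653 + 1034 + 1541 + 2192 + 3005] = 9002.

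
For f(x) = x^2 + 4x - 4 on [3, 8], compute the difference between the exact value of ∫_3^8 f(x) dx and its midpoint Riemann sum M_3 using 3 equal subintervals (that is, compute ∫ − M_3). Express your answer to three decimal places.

1.157

Exact integral: ∫_3^8 f(x) dx ≈ 251.66667.
M_3 ≈ 250.50926.
Error ≈ 251.66667 − 250.50926 ≈ 1.157.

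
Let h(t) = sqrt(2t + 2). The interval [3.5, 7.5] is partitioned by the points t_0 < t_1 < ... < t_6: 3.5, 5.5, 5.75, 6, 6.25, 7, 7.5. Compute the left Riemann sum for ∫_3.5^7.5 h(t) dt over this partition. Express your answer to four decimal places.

Subinterval widths: 2, 0.25, 0.25, 0.25, 0.75, 0.5.
Left endpoints: 3.5, 5.5, 5.75, 6, 6.25, 7.
h(3.5) ≈ 3.0000, h(5.5) ≈ 3.6056, h(5.75) ≈ 3.6742, h(6) ≈ 3.7417, h(6.25) ≈ 3.8079, h(7) ≈ 4.0000.
Sum = Σ Δt_i · h(t_i).
Sum ≈ 13.6113.

13.6113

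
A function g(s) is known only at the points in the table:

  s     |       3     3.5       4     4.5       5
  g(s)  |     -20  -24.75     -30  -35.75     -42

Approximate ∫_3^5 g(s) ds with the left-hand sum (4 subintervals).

Δs = 0.5.
Sum = 0.5·[(-20) + (-24.75) + (-30) + (-35.75)] = -55.25.

-55.25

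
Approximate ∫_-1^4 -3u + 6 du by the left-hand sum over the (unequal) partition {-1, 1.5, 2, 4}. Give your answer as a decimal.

Subinterval widths: 2.5, 0.5, 2.
Left endpoints: -1, 1.5, 2.
f(-1) = 9, f(1.5) = 1.5, f(2) = 0.
Sum = Σ Δu_i · f(u_i).
Sum = 23.25.

23.25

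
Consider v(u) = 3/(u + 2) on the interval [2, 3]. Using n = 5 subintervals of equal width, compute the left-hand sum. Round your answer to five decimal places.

Δu = (3 − 2)/5 = 0.2.
Left endpoints: 2, 2.2, 2.4, 2.6, 2.8.
v(2) = 0.75, v(2.2) = 5/7, v(2.4) = 15/22, v(2.6) = 15/23, v(2.8) = 0.625.
Sum = Δu · [v(2) + v(2.2) + v(2.4) + v(2.6) + v(2.8)].
Sum ≈ 0.68466.

0.68466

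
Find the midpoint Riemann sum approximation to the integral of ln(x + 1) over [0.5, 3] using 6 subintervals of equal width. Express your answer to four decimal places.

Δx = (3 − 0.5)/6 = 5/12.
Midpoints: 17/24, 1.125, 37/24, 47/24, 2.375, 67/24.
f(17/24) ≈ 0.5355, f(1.125) ≈ 0.7538, f(37/24) ≈ 0.9328, f(47/24) ≈ 1.0846, f(2.375) ≈ 1.2164, f(67/24) ≈ 1.3328.
Sum = Δx · [f(17/24) + f(1.125) + f(37/24) + ...].
Sum ≈ 2.4400.

2.4400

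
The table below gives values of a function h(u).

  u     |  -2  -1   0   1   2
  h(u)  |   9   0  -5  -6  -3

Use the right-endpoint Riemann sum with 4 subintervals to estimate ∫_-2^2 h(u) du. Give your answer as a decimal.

Δu = 1.
Sum = 1·[0 + (-5) + (-6) + (-3)] = -14.

-14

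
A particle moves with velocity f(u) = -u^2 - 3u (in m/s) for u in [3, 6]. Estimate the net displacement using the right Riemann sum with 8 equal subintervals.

Δu = (6 − 3)/8 = 0.375.
Right endpoints: 3.375, 3.75, 4.125, 4.5, 4.875, 5.25, 5.625, 6.
f(3.375) = -21.515625, f(3.75) = -25.3125, f(4.125) = -29.390625, f(4.5) = -33.75, f(4.875) = -38.390625, f(5.25) = -43.3125, f(5.625) = -48.515625, f(6) = -54.
Sum = Δu · [f(3.375) + f(3.75) + f(4.125) + ...].
Sum = -110.3203125.

-110.3203125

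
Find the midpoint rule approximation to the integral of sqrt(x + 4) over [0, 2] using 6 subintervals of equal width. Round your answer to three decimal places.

4.465

Δx = (2 − 0)/6 = 1/3.
Midpoints: 1/6, 0.5, 5/6, 7/6, 1.5, 11/6.
f(1/6) ≈ 2.041, f(0.5) ≈ 2.121, f(5/6) ≈ 2.198, f(7/6) ≈ 2.273, f(1.5) ≈ 2.345, f(11/6) ≈ 2.415.
Sum = Δx · [f(1/6) + f(0.5) + f(5/6) + ...].
Sum ≈ 4.465.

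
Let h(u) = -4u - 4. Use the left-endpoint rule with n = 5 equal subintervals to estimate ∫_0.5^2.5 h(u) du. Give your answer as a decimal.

Δu = (2.5 − 0.5)/5 = 0.4.
Left endpoints: 0.5, 0.9, 1.3, 1.7, 2.1.
h(0.5) = -6, h(0.9) = -7.6, h(1.3) = -9.2, h(1.7) = -10.8, h(2.1) = -12.4.
Sum = Δu · [h(0.5) + h(0.9) + h(1.3) + h(1.7) + h(2.1)].
Sum = -18.4.

-18.4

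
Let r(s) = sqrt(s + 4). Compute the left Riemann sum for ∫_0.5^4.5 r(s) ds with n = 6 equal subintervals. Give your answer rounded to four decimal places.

Δs = (4.5 − 0.5)/6 = 2/3.
Left endpoints: 0.5, 7/6, 11/6, 2.5, 19/6, 23/6.
r(0.5) ≈ 2.1213, r(7/6) ≈ 2.2730, r(11/6) ≈ 2.4152, r(2.5) ≈ 2.5495, r(19/6) ≈ 2.6771, r(23/6) ≈ 2.7988.
Sum = Δs · [r(0.5) + r(7/6) + r(11/6) + ...].
Sum ≈ 9.8900.

9.8900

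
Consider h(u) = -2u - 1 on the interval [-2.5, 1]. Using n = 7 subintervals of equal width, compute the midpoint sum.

Δu = (1 − (-2.5))/7 = 0.5.
Midpoints: -2.25, -1.75, -1.25, -0.75, -0.25, 0.25, 0.75.
h(-2.25) = 3.5, h(-1.75) = 2.5, h(-1.25) = 1.5, h(-0.75) = 0.5, h(-0.25) = -0.5, h(0.25) = -1.5, h(0.75) = -2.5.
Sum = Δu · [h(-2.25) + h(-1.75) + h(-1.25) + ...].
Sum = 1.75.

1.75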